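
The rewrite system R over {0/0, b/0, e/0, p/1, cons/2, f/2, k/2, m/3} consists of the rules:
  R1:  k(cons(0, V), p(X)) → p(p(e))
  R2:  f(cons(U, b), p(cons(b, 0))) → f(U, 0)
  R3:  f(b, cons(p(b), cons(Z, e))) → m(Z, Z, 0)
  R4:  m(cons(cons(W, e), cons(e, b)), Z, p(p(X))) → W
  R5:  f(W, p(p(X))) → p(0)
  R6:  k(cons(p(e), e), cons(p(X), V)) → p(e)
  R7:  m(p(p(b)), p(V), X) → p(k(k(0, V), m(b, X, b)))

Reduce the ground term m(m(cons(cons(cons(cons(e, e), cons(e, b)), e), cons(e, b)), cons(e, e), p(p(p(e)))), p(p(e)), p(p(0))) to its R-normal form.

1. m(m(cons(cons(cons(cons(e, e), cons(e, b)), e), cons(e, b)), cons(e, e), p(p(p(e)))), p(p(e)), p(p(0)))  →  m(cons(cons(e, e), cons(e, b)), p(p(e)), p(p(0)))   [R4 at 1]
2. m(cons(cons(e, e), cons(e, b)), p(p(e)), p(p(0)))  →  e   [R4 at ε]

e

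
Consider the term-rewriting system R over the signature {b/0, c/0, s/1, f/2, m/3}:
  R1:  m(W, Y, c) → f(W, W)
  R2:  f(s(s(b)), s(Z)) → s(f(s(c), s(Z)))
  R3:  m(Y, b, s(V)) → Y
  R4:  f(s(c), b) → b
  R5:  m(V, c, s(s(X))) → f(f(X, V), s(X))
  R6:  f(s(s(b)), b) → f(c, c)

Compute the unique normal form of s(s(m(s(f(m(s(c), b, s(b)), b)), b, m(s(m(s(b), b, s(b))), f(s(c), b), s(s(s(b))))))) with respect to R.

s(s(s(b)))

1. s(s(m(s(f(m(s(c), b, s(b)), b)), b, m(s(m(s(b), b, s(b))), f(s(c), b), s(s(s(b)))))))  →  s(s(m(s(f(s(c), b)), b, m(s(m(s(b), b, s(b))), f(s(c), b), s(s(s(b)))))))   [R3 at 1.1.1.1.1]
2. s(s(m(s(f(s(c), b)), b, m(s(m(s(b), b, s(b))), f(s(c), b), s(s(s(b)))))))  →  s(s(m(s(b), b, m(s(m(s(b), b, s(b))), f(s(c), b), s(s(s(b)))))))   [R4 at 1.1.1.1]
3. s(s(m(s(b), b, m(s(m(s(b), b, s(b))), f(s(c), b), s(s(s(b)))))))  →  s(s(m(s(b), b, m(s(s(b)), f(s(c), b), s(s(s(b)))))))   [R3 at 1.1.3.1.1]
4. s(s(m(s(b), b, m(s(s(b)), f(s(c), b), s(s(s(b)))))))  →  s(s(m(s(b), b, m(s(s(b)), b, s(s(s(b)))))))   [R4 at 1.1.3.2]
5. s(s(m(s(b), b, m(s(s(b)), b, s(s(s(b)))))))  →  s(s(m(s(b), b, s(s(b)))))   [R3 at 1.1.3]
6. s(s(m(s(b), b, s(s(b)))))  →  s(s(s(b)))   [R3 at 1.1]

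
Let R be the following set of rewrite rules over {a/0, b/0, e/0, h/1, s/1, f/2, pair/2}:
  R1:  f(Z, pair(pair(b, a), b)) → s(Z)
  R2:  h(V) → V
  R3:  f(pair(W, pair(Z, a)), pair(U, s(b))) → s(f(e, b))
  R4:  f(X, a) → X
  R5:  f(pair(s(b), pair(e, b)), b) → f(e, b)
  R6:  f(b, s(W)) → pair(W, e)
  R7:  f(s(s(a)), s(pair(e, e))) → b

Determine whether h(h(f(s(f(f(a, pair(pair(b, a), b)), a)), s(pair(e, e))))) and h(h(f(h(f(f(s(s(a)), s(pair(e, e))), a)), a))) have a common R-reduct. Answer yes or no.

Reduce t₁ = h(h(f(s(f(f(a, pair(pair(b, a), b)), a)), s(pair(e, e))))):
1. h(h(f(s(f(f(a, pair(pair(b, a), b)), a)), s(pair(e, e)))))  →  h(f(s(f(f(a, pair(pair(b, a), b)), a)), s(pair(e, e))))   [R2 at ε]
2. h(f(s(f(f(a, pair(pair(b, a), b)), a)), s(pair(e, e))))  →  f(s(f(f(a, pair(pair(b, a), b)), a)), s(pair(e, e)))   [R2 at ε]
3. f(s(f(f(a, pair(pair(b, a), b)), a)), s(pair(e, e)))  →  f(s(f(a, pair(pair(b, a), b))), s(pair(e, e)))   [R4 at 1.1]
4. f(s(f(a, pair(pair(b, a), b))), s(pair(e, e)))  →  f(s(s(a)), s(pair(e, e)))   [R1 at 1.1]
5. f(s(s(a)), s(pair(e, e)))  →  b   [R7 at ε]

Reduce t₂ = h(h(f(h(f(f(s(s(a)), s(pair(e, e))), a)), a))):
1. h(h(f(h(f(f(s(s(a)), s(pair(e, e))), a)), a)))  →  h(f(h(f(f(s(s(a)), s(pair(e, e))), a)), a))   [R2 at ε]
2. h(f(h(f(f(s(s(a)), s(pair(e, e))), a)), a))  →  f(h(f(f(s(s(a)), s(pair(e, e))), a)), a)   [R2 at ε]
3. f(h(f(f(s(s(a)), s(pair(e, e))), a)), a)  →  h(f(f(s(s(a)), s(pair(e, e))), a))   [R4 at ε]
4. h(f(f(s(s(a)), s(pair(e, e))), a))  →  f(f(s(s(a)), s(pair(e, e))), a)   [R2 at ε]
5. f(f(s(s(a)), s(pair(e, e))), a)  →  f(s(s(a)), s(pair(e, e)))   [R4 at ε]
6. f(s(s(a)), s(pair(e, e)))  →  b   [R7 at ε]

yes — NF(t₁) = b, NF(t₂) = b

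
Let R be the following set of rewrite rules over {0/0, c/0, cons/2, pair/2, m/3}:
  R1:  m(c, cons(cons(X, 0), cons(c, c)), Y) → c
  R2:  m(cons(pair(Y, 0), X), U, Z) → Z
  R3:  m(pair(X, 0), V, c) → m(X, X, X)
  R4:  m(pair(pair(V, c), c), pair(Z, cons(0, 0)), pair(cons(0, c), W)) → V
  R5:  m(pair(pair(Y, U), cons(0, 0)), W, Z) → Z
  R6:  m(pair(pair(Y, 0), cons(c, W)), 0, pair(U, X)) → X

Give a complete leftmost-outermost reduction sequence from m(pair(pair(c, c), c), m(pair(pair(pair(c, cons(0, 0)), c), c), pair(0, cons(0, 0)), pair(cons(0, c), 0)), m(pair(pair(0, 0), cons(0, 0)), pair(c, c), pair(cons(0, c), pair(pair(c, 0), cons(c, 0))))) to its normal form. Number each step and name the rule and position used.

c

1. m(pair(pair(c, c), c), m(pair(pair(pair(c, cons(0, 0)), c), c), pair(0, cons(0, 0)), pair(cons(0, c), 0)), m(pair(pair(0, 0), cons(0, 0)), pair(c, c), pair(cons(0, c), pair(pair(c, 0), cons(c, 0)))))  →  m(pair(pair(c, c), c), pair(c, cons(0, 0)), m(pair(pair(0, 0), cons(0, 0)), pair(c, c), pair(cons(0, c), pair(pair(c, 0), cons(c, 0)))))   [R4 at 2]
2. m(pair(pair(c, c), c), pair(c, cons(0, 0)), m(pair(pair(0, 0), cons(0, 0)), pair(c, c), pair(cons(0, c), pair(pair(c, 0), cons(c, 0)))))  →  m(pair(pair(c, c), c), pair(c, cons(0, 0)), pair(cons(0, c), pair(pair(c, 0), cons(c, 0))))   [R5 at 3]
3. m(pair(pair(c, c), c), pair(c, cons(0, 0)), pair(cons(0, c), pair(pair(c, 0), cons(c, 0))))  →  c   [R4 at ε]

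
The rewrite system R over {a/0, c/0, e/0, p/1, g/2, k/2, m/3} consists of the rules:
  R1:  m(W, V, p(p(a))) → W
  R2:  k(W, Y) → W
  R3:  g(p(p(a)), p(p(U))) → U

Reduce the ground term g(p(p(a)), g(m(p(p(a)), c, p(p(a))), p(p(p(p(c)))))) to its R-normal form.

c

1. g(p(p(a)), g(m(p(p(a)), c, p(p(a))), p(p(p(p(c))))))  →  g(p(p(a)), g(p(p(a)), p(p(p(p(c))))))   [R1 at 2.1]
2. g(p(p(a)), g(p(p(a)), p(p(p(p(c))))))  →  g(p(p(a)), p(p(c)))   [R3 at 2]
3. g(p(p(a)), p(p(c)))  →  c   [R3 at ε]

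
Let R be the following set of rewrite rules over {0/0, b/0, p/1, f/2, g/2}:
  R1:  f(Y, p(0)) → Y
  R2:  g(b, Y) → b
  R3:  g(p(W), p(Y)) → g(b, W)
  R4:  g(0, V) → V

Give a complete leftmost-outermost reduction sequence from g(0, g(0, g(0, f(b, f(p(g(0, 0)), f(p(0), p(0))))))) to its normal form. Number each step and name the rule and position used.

1. g(0, g(0, g(0, f(b, f(p(g(0, 0)), f(p(0), p(0)))))))  →  g(0, g(0, f(b, f(p(g(0, 0)), f(p(0), p(0))))))   [R4 at ε]
2. g(0, g(0, f(b, f(p(g(0, 0)), f(p(0), p(0))))))  →  g(0, f(b, f(p(g(0, 0)), f(p(0), p(0)))))   [R4 at ε]
3. g(0, f(b, f(p(g(0, 0)), f(p(0), p(0)))))  →  f(b, f(p(g(0, 0)), f(p(0), p(0))))   [R4 at ε]
4. f(b, f(p(g(0, 0)), f(p(0), p(0))))  →  f(b, f(p(0), f(p(0), p(0))))   [R4 at 2.1.1]
5. f(b, f(p(0), f(p(0), p(0))))  →  f(b, f(p(0), p(0)))   [R1 at 2.2]
6. f(b, f(p(0), p(0)))  →  f(b, p(0))   [R1 at 2]
7. f(b, p(0))  →  b   [R1 at ε]

b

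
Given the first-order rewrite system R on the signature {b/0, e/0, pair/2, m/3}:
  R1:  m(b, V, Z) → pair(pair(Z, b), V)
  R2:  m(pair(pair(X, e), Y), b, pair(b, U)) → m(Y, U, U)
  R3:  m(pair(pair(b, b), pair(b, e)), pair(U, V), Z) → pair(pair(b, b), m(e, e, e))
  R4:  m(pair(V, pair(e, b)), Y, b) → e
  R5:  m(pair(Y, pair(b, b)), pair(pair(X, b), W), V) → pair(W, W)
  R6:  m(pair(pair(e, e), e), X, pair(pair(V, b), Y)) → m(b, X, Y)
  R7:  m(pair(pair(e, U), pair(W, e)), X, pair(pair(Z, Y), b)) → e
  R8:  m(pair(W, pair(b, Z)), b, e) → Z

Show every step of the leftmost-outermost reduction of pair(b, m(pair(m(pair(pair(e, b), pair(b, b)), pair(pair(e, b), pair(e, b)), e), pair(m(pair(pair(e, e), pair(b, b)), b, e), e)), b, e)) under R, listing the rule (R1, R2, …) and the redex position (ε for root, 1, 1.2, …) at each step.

1. pair(b, m(pair(m(pair(pair(e, b), pair(b, b)), pair(pair(e, b), pair(e, b)), e), pair(m(pair(pair(e, e), pair(b, b)), b, e), e)), b, e))  →  pair(b, m(pair(pair(pair(e, b), pair(e, b)), pair(m(pair(pair(e, e), pair(b, b)), b, e), e)), b, e))   [R5 at 2.1.1]
2. pair(b, m(pair(pair(pair(e, b), pair(e, b)), pair(m(pair(pair(e, e), pair(b, b)), b, e), e)), b, e))  →  pair(b, m(pair(pair(pair(e, b), pair(e, b)), pair(b, e)), b, e))   [R8 at 2.1.2.1]
3. pair(b, m(pair(pair(pair(e, b), pair(e, b)), pair(b, e)), b, e))  →  pair(b, e)   [R8 at 2]

pair(b, e)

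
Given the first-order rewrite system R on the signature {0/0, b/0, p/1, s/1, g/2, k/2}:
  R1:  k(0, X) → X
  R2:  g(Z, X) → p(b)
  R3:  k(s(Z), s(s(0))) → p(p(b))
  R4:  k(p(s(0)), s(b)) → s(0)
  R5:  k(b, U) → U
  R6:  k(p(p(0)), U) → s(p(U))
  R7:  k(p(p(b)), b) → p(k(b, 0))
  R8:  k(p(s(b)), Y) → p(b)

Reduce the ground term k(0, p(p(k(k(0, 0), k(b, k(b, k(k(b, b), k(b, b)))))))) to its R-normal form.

p(p(b))

1. k(0, p(p(k(k(0, 0), k(b, k(b, k(k(b, b), k(b, b))))))))  →  p(p(k(k(0, 0), k(b, k(b, k(k(b, b), k(b, b)))))))   [R1 at ε]
2. p(p(k(k(0, 0), k(b, k(b, k(k(b, b), k(b, b)))))))  →  p(p(k(0, k(b, k(b, k(k(b, b), k(b, b)))))))   [R1 at 1.1.1]
3. p(p(k(0, k(b, k(b, k(k(b, b), k(b, b)))))))  →  p(p(k(b, k(b, k(k(b, b), k(b, b))))))   [R1 at 1.1]
4. p(p(k(b, k(b, k(k(b, b), k(b, b))))))  →  p(p(k(b, k(k(b, b), k(b, b)))))   [R5 at 1.1]
5. p(p(k(b, k(k(b, b), k(b, b)))))  →  p(p(k(k(b, b), k(b, b))))   [R5 at 1.1]
6. p(p(k(k(b, b), k(b, b))))  →  p(p(k(b, k(b, b))))   [R5 at 1.1.1]
7. p(p(k(b, k(b, b))))  →  p(p(k(b, b)))   [R5 at 1.1]
8. p(p(k(b, b)))  →  p(p(b))   [R5 at 1.1]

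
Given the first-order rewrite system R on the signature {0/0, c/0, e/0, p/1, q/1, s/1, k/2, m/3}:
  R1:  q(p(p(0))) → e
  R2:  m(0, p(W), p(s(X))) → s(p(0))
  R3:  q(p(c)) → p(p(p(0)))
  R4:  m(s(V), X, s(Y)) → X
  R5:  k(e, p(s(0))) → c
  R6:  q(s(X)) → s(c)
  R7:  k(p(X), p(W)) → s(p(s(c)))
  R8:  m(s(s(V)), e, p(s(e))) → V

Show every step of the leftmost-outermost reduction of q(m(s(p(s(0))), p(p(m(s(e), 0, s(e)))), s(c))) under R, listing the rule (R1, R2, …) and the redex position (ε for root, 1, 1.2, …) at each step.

e

1. q(m(s(p(s(0))), p(p(m(s(e), 0, s(e)))), s(c)))  →  q(p(p(m(s(e), 0, s(e)))))   [R4 at 1]
2. q(p(p(m(s(e), 0, s(e)))))  →  q(p(p(0)))   [R4 at 1.1.1]
3. q(p(p(0)))  →  e   [R1 at ε]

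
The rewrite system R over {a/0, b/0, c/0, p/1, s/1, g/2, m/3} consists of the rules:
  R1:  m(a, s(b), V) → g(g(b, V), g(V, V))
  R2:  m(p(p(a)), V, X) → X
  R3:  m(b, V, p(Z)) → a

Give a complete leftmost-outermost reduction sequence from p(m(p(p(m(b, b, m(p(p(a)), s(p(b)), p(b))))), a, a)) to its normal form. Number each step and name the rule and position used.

p(a)

1. p(m(p(p(m(b, b, m(p(p(a)), s(p(b)), p(b))))), a, a))  →  p(m(p(p(m(b, b, p(b)))), a, a))   [R2 at 1.1.1.1.3]
2. p(m(p(p(m(b, b, p(b)))), a, a))  →  p(m(p(p(a)), a, a))   [R3 at 1.1.1.1]
3. p(m(p(p(a)), a, a))  →  p(a)   [R2 at 1]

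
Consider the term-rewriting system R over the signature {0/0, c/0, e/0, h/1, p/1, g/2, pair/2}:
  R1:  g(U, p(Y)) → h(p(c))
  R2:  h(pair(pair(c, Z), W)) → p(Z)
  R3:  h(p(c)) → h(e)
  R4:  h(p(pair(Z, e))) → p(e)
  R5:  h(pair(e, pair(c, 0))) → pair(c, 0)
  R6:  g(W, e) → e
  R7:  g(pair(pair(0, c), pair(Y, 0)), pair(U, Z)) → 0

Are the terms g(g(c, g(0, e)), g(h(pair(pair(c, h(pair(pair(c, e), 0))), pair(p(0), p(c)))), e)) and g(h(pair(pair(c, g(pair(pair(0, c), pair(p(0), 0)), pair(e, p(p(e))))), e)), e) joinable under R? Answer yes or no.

Reduce t₁ = g(g(c, g(0, e)), g(h(pair(pair(c, h(pair(pair(c, e), 0))), pair(p(0), p(c)))), e)):
1. g(g(c, g(0, e)), g(h(pair(pair(c, h(pair(pair(c, e), 0))), pair(p(0), p(c)))), e))  →  g(g(c, e), g(h(pair(pair(c, h(pair(pair(c, e), 0))), pair(p(0), p(c)))), e))   [R6 at 1.2]
2. g(g(c, e), g(h(pair(pair(c, h(pair(pair(c, e), 0))), pair(p(0), p(c)))), e))  →  g(e, g(h(pair(pair(c, h(pair(pair(c, e), 0))), pair(p(0), p(c)))), e))   [R6 at 1]
3. g(e, g(h(pair(pair(c, h(pair(pair(c, e), 0))), pair(p(0), p(c)))), e))  →  g(e, e)   [R6 at 2]
4. g(e, e)  →  e   [R6 at ε]

Reduce t₂ = g(h(pair(pair(c, g(pair(pair(0, c), pair(p(0), 0)), pair(e, p(p(e))))), e)), e):
1. g(h(pair(pair(c, g(pair(pair(0, c), pair(p(0), 0)), pair(e, p(p(e))))), e)), e)  →  e   [R6 at ε]

yes — NF(t₁) = e, NF(t₂) = e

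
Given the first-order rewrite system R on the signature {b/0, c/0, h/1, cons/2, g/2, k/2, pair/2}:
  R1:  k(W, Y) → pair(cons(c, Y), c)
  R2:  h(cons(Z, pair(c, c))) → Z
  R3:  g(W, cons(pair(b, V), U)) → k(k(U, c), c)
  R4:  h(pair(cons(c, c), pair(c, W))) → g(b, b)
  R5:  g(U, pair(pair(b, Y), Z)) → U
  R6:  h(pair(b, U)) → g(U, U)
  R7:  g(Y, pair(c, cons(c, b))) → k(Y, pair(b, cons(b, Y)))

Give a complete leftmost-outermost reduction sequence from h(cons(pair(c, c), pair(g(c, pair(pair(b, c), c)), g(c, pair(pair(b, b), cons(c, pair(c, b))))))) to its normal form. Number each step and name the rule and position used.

1. h(cons(pair(c, c), pair(g(c, pair(pair(b, c), c)), g(c, pair(pair(b, b), cons(c, pair(c, b)))))))  →  h(cons(pair(c, c), pair(c, g(c, pair(pair(b, b), cons(c, pair(c, b)))))))   [R5 at 1.2.1]
2. h(cons(pair(c, c), pair(c, g(c, pair(pair(b, b), cons(c, pair(c, b)))))))  →  h(cons(pair(c, c), pair(c, c)))   [R5 at 1.2.2]
3. h(cons(pair(c, c), pair(c, c)))  →  pair(c, c)   [R2 at ε]

pair(c, c)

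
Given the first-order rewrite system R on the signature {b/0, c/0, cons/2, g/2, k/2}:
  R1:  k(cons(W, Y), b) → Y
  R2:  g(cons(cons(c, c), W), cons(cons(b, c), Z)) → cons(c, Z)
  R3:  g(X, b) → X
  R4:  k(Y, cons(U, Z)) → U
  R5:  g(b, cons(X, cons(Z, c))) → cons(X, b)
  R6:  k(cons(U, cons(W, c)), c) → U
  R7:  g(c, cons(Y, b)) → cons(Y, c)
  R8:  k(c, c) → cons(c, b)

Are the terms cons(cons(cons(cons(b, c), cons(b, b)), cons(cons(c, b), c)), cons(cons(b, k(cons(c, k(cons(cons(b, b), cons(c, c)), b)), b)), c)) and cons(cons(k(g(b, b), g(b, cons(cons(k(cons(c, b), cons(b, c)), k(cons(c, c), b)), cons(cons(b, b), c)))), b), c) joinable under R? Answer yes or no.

Reduce t₁ = cons(cons(cons(cons(b, c), cons(b, b)), cons(cons(c, b), c)), cons(cons(b, k(cons(c, k(cons(cons(b, b), cons(c, c)), b)), b)), c)):
1. cons(cons(cons(cons(b, c), cons(b, b)), cons(cons(c, b), c)), cons(cons(b, k(cons(c, k(cons(cons(b, b), cons(c, c)), b)), b)), c))  →  cons(cons(cons(cons(b, c), cons(b, b)), cons(cons(c, b), c)), cons(cons(b, k(cons(cons(b, b), cons(c, c)), b)), c))   [R1 at 2.1.2]
2. cons(cons(cons(cons(b, c), cons(b, b)), cons(cons(c, b), c)), cons(cons(b, k(cons(cons(b, b), cons(c, c)), b)), c))  →  cons(cons(cons(cons(b, c), cons(b, b)), cons(cons(c, b), c)), cons(cons(b, cons(c, c)), c))   [R1 at 2.1.2]

Reduce t₂ = cons(cons(k(g(b, b), g(b, cons(cons(k(cons(c, b), cons(b, c)), k(cons(c, c), b)), cons(cons(b, b), c)))), b), c):
1. cons(cons(k(g(b, b), g(b, cons(cons(k(cons(c, b), cons(b, c)), k(cons(c, c), b)), cons(cons(b, b), c)))), b), c)  →  cons(cons(k(b, g(b, cons(cons(k(cons(c, b), cons(b, c)), k(cons(c, c), b)), cons(cons(b, b), c)))), b), c)   [R3 at 1.1.1]
2. cons(cons(k(b, g(b, cons(cons(k(cons(c, b), cons(b, c)), k(cons(c, c), b)), cons(cons(b, b), c)))), b), c)  →  cons(cons(k(b, cons(cons(k(cons(c, b), cons(b, c)), k(cons(c, c), b)), b)), b), c)   [R5 at 1.1.2]
3. cons(cons(k(b, cons(cons(k(cons(c, b), cons(b, c)), k(cons(c, c), b)), b)), b), c)  →  cons(cons(cons(k(cons(c, b), cons(b, c)), k(cons(c, c), b)), b), c)   [R4 at 1.1]
4. cons(cons(cons(k(cons(c, b), cons(b, c)), k(cons(c, c), b)), b), c)  →  cons(cons(cons(b, k(cons(c, c), b)), b), c)   [R4 at 1.1.1]
5. cons(cons(cons(b, k(cons(c, c), b)), b), c)  →  cons(cons(cons(b, c), b), c)   [R1 at 1.1.2]

no — NF(t₁) = cons(cons(cons(cons(b, c), cons(b, b)), cons(cons(c, b), c)), cons(cons(b, cons(c, c)), c)), NF(t₂) = cons(cons(cons(b, c), b), c)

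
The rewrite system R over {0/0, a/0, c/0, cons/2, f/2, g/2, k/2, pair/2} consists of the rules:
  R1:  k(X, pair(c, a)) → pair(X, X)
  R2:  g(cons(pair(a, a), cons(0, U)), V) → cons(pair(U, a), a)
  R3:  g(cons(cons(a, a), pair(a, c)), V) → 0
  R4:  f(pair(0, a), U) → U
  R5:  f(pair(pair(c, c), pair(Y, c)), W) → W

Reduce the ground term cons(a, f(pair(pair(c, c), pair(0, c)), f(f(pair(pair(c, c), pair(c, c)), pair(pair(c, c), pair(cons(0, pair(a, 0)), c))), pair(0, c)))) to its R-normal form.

1. cons(a, f(pair(pair(c, c), pair(0, c)), f(f(pair(pair(c, c), pair(c, c)), pair(pair(c, c), pair(cons(0, pair(a, 0)), c))), pair(0, c))))  →  cons(a, f(f(pair(pair(c, c), pair(c, c)), pair(pair(c, c), pair(cons(0, pair(a, 0)), c))), pair(0, c)))   [R5 at 2]
2. cons(a, f(f(pair(pair(c, c), pair(c, c)), pair(pair(c, c), pair(cons(0, pair(a, 0)), c))), pair(0, c)))  →  cons(a, f(pair(pair(c, c), pair(cons(0, pair(a, 0)), c)), pair(0, c)))   [R5 at 2.1]
3. cons(a, f(pair(pair(c, c), pair(cons(0, pair(a, 0)), c)), pair(0, c)))  →  cons(a, pair(0, c))   [R5 at 2]

cons(a, pair(0, c))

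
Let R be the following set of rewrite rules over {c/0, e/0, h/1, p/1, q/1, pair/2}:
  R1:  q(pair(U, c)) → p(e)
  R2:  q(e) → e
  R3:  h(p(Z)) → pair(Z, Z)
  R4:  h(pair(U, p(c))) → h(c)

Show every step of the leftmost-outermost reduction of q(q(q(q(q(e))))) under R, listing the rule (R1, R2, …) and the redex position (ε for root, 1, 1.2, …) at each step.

1. q(q(q(q(q(e)))))  →  q(q(q(q(e))))   [R2 at 1.1.1.1]
2. q(q(q(q(e))))  →  q(q(q(e)))   [R2 at 1.1.1]
3. q(q(q(e)))  →  q(q(e))   [R2 at 1.1]
4. q(q(e))  →  q(e)   [R2 at 1]
5. q(e)  →  e   [R2 at ε]

e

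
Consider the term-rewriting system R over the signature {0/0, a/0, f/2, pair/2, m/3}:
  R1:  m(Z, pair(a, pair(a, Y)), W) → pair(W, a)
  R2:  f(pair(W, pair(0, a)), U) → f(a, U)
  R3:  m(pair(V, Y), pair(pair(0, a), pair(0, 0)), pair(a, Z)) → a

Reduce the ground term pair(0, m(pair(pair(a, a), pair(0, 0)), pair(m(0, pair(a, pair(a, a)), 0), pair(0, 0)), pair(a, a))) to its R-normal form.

pair(0, a)

1. pair(0, m(pair(pair(a, a), pair(0, 0)), pair(m(0, pair(a, pair(a, a)), 0), pair(0, 0)), pair(a, a)))  →  pair(0, m(pair(pair(a, a), pair(0, 0)), pair(pair(0, a), pair(0, 0)), pair(a, a)))   [R1 at 2.2.1]
2. pair(0, m(pair(pair(a, a), pair(0, 0)), pair(pair(0, a), pair(0, 0)), pair(a, a)))  →  pair(0, a)   [R3 at 2]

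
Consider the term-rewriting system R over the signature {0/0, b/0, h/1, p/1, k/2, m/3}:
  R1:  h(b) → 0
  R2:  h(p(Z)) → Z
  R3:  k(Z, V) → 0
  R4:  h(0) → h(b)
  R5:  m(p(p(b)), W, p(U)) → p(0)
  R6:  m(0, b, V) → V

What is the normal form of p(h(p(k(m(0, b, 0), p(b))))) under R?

p(0)

1. p(h(p(k(m(0, b, 0), p(b)))))  →  p(k(m(0, b, 0), p(b)))   [R2 at 1]
2. p(k(m(0, b, 0), p(b)))  →  p(0)   [R3 at 1]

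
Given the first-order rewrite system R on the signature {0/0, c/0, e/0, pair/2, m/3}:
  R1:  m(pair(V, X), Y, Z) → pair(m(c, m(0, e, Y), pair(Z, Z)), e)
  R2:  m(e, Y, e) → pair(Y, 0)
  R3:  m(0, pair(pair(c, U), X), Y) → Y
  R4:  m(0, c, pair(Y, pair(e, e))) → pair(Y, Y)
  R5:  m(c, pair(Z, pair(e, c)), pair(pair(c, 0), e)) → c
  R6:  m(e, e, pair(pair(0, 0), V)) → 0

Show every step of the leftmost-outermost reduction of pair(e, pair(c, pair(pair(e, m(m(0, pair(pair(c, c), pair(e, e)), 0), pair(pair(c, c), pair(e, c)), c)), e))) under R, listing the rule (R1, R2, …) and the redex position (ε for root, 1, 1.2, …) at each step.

1. pair(e, pair(c, pair(pair(e, m(m(0, pair(pair(c, c), pair(e, e)), 0), pair(pair(c, c), pair(e, c)), c)), e)))  →  pair(e, pair(c, pair(pair(e, m(0, pair(pair(c, c), pair(e, c)), c)), e)))   [R3 at 2.2.1.2.1]
2. pair(e, pair(c, pair(pair(e, m(0, pair(pair(c, c), pair(e, c)), c)), e)))  →  pair(e, pair(c, pair(pair(e, c), e)))   [R3 at 2.2.1.2]

pair(e, pair(c, pair(pair(e, c), e)))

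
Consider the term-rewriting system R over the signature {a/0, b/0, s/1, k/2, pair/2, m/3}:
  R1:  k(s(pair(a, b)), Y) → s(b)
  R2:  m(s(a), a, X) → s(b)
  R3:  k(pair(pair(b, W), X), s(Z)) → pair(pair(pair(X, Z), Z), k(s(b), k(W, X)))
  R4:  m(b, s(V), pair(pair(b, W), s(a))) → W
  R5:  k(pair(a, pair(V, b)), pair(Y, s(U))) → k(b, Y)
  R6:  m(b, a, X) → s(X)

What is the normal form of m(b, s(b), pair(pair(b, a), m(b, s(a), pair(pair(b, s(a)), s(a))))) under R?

a

1. m(b, s(b), pair(pair(b, a), m(b, s(a), pair(pair(b, s(a)), s(a)))))  →  m(b, s(b), pair(pair(b, a), s(a)))   [R4 at 3.2]
2. m(b, s(b), pair(pair(b, a), s(a)))  →  a   [R4 at ε]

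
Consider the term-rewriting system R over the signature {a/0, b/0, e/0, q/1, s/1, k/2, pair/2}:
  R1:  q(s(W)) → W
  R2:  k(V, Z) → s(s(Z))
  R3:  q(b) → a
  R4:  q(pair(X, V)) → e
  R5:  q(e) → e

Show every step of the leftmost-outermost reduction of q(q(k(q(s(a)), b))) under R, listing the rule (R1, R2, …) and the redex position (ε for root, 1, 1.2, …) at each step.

1. q(q(k(q(s(a)), b)))  →  q(q(s(s(b))))   [R2 at 1.1]
2. q(q(s(s(b))))  →  q(s(b))   [R1 at 1]
3. q(s(b))  →  b   [R1 at ε]

b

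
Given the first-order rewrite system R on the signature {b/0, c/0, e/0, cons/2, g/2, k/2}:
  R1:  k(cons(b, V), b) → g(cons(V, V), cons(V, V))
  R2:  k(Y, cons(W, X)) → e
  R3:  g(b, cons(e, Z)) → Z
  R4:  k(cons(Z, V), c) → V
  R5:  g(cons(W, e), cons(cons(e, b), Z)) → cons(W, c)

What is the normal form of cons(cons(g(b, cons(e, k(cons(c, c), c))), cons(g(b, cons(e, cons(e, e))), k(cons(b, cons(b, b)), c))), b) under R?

1. cons(cons(g(b, cons(e, k(cons(c, c), c))), cons(g(b, cons(e, cons(e, e))), k(cons(b, cons(b, b)), c))), b)  →  cons(cons(k(cons(c, c), c), cons(g(b, cons(e, cons(e, e))), k(cons(b, cons(b, b)), c))), b)   [R3 at 1.1]
2. cons(cons(k(cons(c, c), c), cons(g(b, cons(e, cons(e, e))), k(cons(b, cons(b, b)), c))), b)  →  cons(cons(c, cons(g(b, cons(e, cons(e, e))), k(cons(b, cons(b, b)), c))), b)   [R4 at 1.1]
3. cons(cons(c, cons(g(b, cons(e, cons(e, e))), k(cons(b, cons(b, b)), c))), b)  →  cons(cons(c, cons(cons(e, e), k(cons(b, cons(b, b)), c))), b)   [R3 at 1.2.1]
4. cons(cons(c, cons(cons(e, e), k(cons(b, cons(b, b)), c))), b)  →  cons(cons(c, cons(cons(e, e), cons(b, b))), b)   [R4 at 1.2.2]

cons(cons(c, cons(cons(e, e), cons(b, b))), b)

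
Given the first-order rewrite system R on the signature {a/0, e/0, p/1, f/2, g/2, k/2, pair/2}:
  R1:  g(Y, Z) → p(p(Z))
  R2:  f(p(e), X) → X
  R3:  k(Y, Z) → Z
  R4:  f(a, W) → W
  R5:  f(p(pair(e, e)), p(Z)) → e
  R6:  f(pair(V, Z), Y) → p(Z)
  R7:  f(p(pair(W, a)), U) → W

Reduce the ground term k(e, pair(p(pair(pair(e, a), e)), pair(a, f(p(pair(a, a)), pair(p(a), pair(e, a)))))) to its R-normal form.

pair(p(pair(pair(e, a), e)), pair(a, a))

1. k(e, pair(p(pair(pair(e, a), e)), pair(a, f(p(pair(a, a)), pair(p(a), pair(e, a))))))  →  pair(p(pair(pair(e, a), e)), pair(a, f(p(pair(a, a)), pair(p(a), pair(e, a)))))   [R3 at ε]
2. pair(p(pair(pair(e, a), e)), pair(a, f(p(pair(a, a)), pair(p(a), pair(e, a)))))  →  pair(p(pair(pair(e, a), e)), pair(a, a))   [R7 at 2.2]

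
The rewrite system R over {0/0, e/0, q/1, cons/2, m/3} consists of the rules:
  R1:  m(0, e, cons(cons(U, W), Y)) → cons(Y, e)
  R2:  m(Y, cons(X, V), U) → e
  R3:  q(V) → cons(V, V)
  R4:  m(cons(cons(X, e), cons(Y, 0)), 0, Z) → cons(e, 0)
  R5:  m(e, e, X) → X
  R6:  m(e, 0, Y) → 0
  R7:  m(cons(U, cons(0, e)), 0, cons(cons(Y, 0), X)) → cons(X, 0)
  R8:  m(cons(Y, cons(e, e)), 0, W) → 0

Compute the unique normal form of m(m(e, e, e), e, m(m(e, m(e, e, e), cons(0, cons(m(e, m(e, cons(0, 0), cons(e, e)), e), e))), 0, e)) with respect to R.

0

1. m(m(e, e, e), e, m(m(e, m(e, e, e), cons(0, cons(m(e, m(e, cons(0, 0), cons(e, e)), e), e))), 0, e))  →  m(e, e, m(m(e, m(e, e, e), cons(0, cons(m(e, m(e, cons(0, 0), cons(e, e)), e), e))), 0, e))   [R5 at 1]
2. m(e, e, m(m(e, m(e, e, e), cons(0, cons(m(e, m(e, cons(0, 0), cons(e, e)), e), e))), 0, e))  →  m(m(e, m(e, e, e), cons(0, cons(m(e, m(e, cons(0, 0), cons(e, e)), e), e))), 0, e)   [R5 at ε]
3. m(m(e, m(e, e, e), cons(0, cons(m(e, m(e, cons(0, 0), cons(e, e)), e), e))), 0, e)  →  m(m(e, e, cons(0, cons(m(e, m(e, cons(0, 0), cons(e, e)), e), e))), 0, e)   [R5 at 1.2]
4. m(m(e, e, cons(0, cons(m(e, m(e, cons(0, 0), cons(e, e)), e), e))), 0, e)  →  m(cons(0, cons(m(e, m(e, cons(0, 0), cons(e, e)), e), e)), 0, e)   [R5 at 1]
5. m(cons(0, cons(m(e, m(e, cons(0, 0), cons(e, e)), e), e)), 0, e)  →  m(cons(0, cons(m(e, e, e), e)), 0, e)   [R2 at 1.2.1.2]
6. m(cons(0, cons(m(e, e, e), e)), 0, e)  →  m(cons(0, cons(e, e)), 0, e)   [R5 at 1.2.1]
7. m(cons(0, cons(e, e)), 0, e)  →  0   [R8 at ε]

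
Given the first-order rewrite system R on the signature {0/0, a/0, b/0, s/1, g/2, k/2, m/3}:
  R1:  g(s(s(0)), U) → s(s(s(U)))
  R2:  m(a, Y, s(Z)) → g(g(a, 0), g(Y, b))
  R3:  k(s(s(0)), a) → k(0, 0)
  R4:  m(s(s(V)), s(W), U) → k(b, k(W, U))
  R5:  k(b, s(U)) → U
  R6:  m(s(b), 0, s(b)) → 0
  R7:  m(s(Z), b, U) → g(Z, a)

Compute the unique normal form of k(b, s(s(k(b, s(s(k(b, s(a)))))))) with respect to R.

1. k(b, s(s(k(b, s(s(k(b, s(a))))))))  →  s(k(b, s(s(k(b, s(a))))))   [R5 at ε]
2. s(k(b, s(s(k(b, s(a))))))  →  s(s(k(b, s(a))))   [R5 at 1]
3. s(s(k(b, s(a))))  →  s(s(a))   [R5 at 1.1]

s(s(a))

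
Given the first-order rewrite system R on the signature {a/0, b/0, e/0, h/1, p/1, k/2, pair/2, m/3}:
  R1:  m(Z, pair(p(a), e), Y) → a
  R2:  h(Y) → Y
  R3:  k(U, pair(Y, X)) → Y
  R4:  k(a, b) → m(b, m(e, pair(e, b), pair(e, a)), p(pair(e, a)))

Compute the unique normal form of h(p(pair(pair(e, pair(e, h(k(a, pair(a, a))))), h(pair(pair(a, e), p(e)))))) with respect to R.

p(pair(pair(e, pair(e, a)), pair(pair(a, e), p(e))))

1. h(p(pair(pair(e, pair(e, h(k(a, pair(a, a))))), h(pair(pair(a, e), p(e))))))  →  p(pair(pair(e, pair(e, h(k(a, pair(a, a))))), h(pair(pair(a, e), p(e)))))   [R2 at ε]
2. p(pair(pair(e, pair(e, h(k(a, pair(a, a))))), h(pair(pair(a, e), p(e)))))  →  p(pair(pair(e, pair(e, k(a, pair(a, a)))), h(pair(pair(a, e), p(e)))))   [R2 at 1.1.2.2]
3. p(pair(pair(e, pair(e, k(a, pair(a, a)))), h(pair(pair(a, e), p(e)))))  →  p(pair(pair(e, pair(e, a)), h(pair(pair(a, e), p(e)))))   [R3 at 1.1.2.2]
4. p(pair(pair(e, pair(e, a)), h(pair(pair(a, e), p(e)))))  →  p(pair(pair(e, pair(e, a)), pair(pair(a, e), p(e))))   [R2 at 1.2]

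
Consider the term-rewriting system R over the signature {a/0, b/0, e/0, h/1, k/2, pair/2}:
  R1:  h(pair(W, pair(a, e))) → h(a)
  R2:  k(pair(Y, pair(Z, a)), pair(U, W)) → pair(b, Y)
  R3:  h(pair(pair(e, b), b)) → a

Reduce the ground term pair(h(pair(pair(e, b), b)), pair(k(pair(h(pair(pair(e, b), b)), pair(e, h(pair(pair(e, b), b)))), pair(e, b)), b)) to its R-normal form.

pair(a, pair(pair(b, a), b))

1. pair(h(pair(pair(e, b), b)), pair(k(pair(h(pair(pair(e, b), b)), pair(e, h(pair(pair(e, b), b)))), pair(e, b)), b))  →  pair(a, pair(k(pair(h(pair(pair(e, b), b)), pair(e, h(pair(pair(e, b), b)))), pair(e, b)), b))   [R3 at 1]
2. pair(a, pair(k(pair(h(pair(pair(e, b), b)), pair(e, h(pair(pair(e, b), b)))), pair(e, b)), b))  →  pair(a, pair(k(pair(a, pair(e, h(pair(pair(e, b), b)))), pair(e, b)), b))   [R3 at 2.1.1.1]
3. pair(a, pair(k(pair(a, pair(e, h(pair(pair(e, b), b)))), pair(e, b)), b))  →  pair(a, pair(k(pair(a, pair(e, a)), pair(e, b)), b))   [R3 at 2.1.1.2.2]
4. pair(a, pair(k(pair(a, pair(e, a)), pair(e, b)), b))  →  pair(a, pair(pair(b, a), b))   [R2 at 2.1]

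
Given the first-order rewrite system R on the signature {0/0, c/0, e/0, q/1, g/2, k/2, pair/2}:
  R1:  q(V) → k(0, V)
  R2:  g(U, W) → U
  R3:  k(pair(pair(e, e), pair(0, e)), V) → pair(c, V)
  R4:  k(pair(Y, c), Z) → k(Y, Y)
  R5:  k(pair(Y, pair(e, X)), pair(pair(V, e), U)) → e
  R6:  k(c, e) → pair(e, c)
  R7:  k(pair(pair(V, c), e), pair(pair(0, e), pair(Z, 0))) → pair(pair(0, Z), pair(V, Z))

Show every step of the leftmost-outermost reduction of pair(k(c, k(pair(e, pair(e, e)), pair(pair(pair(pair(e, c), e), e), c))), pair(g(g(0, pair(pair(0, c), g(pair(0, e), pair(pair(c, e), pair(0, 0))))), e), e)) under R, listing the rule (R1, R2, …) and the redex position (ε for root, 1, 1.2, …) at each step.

1. pair(k(c, k(pair(e, pair(e, e)), pair(pair(pair(pair(e, c), e), e), c))), pair(g(g(0, pair(pair(0, c), g(pair(0, e), pair(pair(c, e), pair(0, 0))))), e), e))  →  pair(k(c, e), pair(g(g(0, pair(pair(0, c), g(pair(0, e), pair(pair(c, e), pair(0, 0))))), e), e))   [R5 at 1.2]
2. pair(k(c, e), pair(g(g(0, pair(pair(0, c), g(pair(0, e), pair(pair(c, e), pair(0, 0))))), e), e))  →  pair(pair(e, c), pair(g(g(0, pair(pair(0, c), g(pair(0, e), pair(pair(c, e), pair(0, 0))))), e), e))   [R6 at 1]
3. pair(pair(e, c), pair(g(g(0, pair(pair(0, c), g(pair(0, e), pair(pair(c, e), pair(0, 0))))), e), e))  →  pair(pair(e, c), pair(g(0, pair(pair(0, c), g(pair(0, e), pair(pair(c, e), pair(0, 0))))), e))   [R2 at 2.1]
4. pair(pair(e, c), pair(g(0, pair(pair(0, c), g(pair(0, e), pair(pair(c, e), pair(0, 0))))), e))  →  pair(pair(e, c), pair(0, e))   [R2 at 2.1]

pair(pair(e, c), pair(0, e))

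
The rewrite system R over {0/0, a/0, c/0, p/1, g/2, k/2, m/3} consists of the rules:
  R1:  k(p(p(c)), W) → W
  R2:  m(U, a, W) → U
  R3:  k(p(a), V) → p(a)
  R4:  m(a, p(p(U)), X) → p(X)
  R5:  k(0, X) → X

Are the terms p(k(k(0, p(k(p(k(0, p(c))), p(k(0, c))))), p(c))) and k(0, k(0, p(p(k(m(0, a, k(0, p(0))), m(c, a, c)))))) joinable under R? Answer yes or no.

Reduce t₁ = p(k(k(0, p(k(p(k(0, p(c))), p(k(0, c))))), p(c))):
1. p(k(k(0, p(k(p(k(0, p(c))), p(k(0, c))))), p(c)))  →  p(k(p(k(p(k(0, p(c))), p(k(0, c)))), p(c)))   [R5 at 1.1]
2. p(k(p(k(p(k(0, p(c))), p(k(0, c)))), p(c)))  →  p(k(p(k(p(p(c)), p(k(0, c)))), p(c)))   [R5 at 1.1.1.1.1]
3. p(k(p(k(p(p(c)), p(k(0, c)))), p(c)))  →  p(k(p(p(k(0, c))), p(c)))   [R1 at 1.1.1]
4. p(k(p(p(k(0, c))), p(c)))  →  p(k(p(p(c)), p(c)))   [R5 at 1.1.1.1]
5. p(k(p(p(c)), p(c)))  →  p(p(c))   [R1 at 1]

Reduce t₂ = k(0, k(0, p(p(k(m(0, a, k(0, p(0))), m(c, a, c)))))):
1. k(0, k(0, p(p(k(m(0, a, k(0, p(0))), m(c, a, c))))))  →  k(0, p(p(k(m(0, a, k(0, p(0))), m(c, a, c)))))   [R5 at ε]
2. k(0, p(p(k(m(0, a, k(0, p(0))), m(c, a, c)))))  →  p(p(k(m(0, a, k(0, p(0))), m(c, a, c))))   [R5 at ε]
3. p(p(k(m(0, a, k(0, p(0))), m(c, a, c))))  →  p(p(k(0, m(c, a, c))))   [R2 at 1.1.1]
4. p(p(k(0, m(c, a, c))))  →  p(p(m(c, a, c)))   [R5 at 1.1]
5. p(p(m(c, a, c)))  →  p(p(c))   [R2 at 1.1]

yes — NF(t₁) = p(p(c)), NF(t₂) = p(p(c))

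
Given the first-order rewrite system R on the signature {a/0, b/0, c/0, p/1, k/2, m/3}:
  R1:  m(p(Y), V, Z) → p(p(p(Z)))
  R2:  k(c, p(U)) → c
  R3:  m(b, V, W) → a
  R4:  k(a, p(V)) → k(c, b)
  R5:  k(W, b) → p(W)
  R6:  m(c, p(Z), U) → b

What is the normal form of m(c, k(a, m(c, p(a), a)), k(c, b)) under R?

1. m(c, k(a, m(c, p(a), a)), k(c, b))  →  m(c, k(a, b), k(c, b))   [R6 at 2.2]
2. m(c, k(a, b), k(c, b))  →  m(c, p(a), k(c, b))   [R5 at 2]
3. m(c, p(a), k(c, b))  →  b   [R6 at ε]

b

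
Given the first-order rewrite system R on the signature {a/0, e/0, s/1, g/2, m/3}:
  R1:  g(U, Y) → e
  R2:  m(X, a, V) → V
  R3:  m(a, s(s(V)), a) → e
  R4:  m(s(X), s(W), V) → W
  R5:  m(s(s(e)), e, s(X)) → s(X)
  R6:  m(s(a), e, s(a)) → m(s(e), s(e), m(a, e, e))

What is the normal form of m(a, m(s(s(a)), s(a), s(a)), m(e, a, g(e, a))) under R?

1. m(a, m(s(s(a)), s(a), s(a)), m(e, a, g(e, a)))  →  m(a, a, m(e, a, g(e, a)))   [R4 at 2]
2. m(a, a, m(e, a, g(e, a)))  →  m(e, a, g(e, a))   [R2 at ε]
3. m(e, a, g(e, a))  →  g(e, a)   [R2 at ε]
4. g(e, a)  →  e   [R1 at ε]

e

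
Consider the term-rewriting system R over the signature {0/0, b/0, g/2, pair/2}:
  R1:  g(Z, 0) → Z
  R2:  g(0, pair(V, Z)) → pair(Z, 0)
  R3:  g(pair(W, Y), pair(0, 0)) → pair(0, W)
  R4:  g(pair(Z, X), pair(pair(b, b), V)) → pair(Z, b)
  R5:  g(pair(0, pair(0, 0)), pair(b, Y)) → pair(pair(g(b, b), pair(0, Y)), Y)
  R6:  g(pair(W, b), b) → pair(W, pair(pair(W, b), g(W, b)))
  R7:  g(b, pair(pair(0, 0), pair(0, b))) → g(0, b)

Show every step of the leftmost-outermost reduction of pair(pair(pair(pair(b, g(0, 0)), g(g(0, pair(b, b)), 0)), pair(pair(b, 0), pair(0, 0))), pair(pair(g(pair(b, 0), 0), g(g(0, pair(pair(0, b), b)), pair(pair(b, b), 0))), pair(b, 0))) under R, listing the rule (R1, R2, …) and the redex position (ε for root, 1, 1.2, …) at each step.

1. pair(pair(pair(pair(b, g(0, 0)), g(g(0, pair(b, b)), 0)), pair(pair(b, 0), pair(0, 0))), pair(pair(g(pair(b, 0), 0), g(g(0, pair(pair(0, b), b)), pair(pair(b, b), 0))), pair(b, 0)))  →  pair(pair(pair(pair(b, 0), g(g(0, pair(b, b)), 0)), pair(pair(b, 0), pair(0, 0))), pair(pair(g(pair(b, 0), 0), g(g(0, pair(pair(0, b), b)), pair(pair(b, b), 0))), pair(b, 0)))   [R1 at 1.1.1.2]
2. pair(pair(pair(pair(b, 0), g(g(0, pair(b, b)), 0)), pair(pair(b, 0), pair(0, 0))), pair(pair(g(pair(b, 0), 0), g(g(0, pair(pair(0, b), b)), pair(pair(b, b), 0))), pair(b, 0)))  →  pair(pair(pair(pair(b, 0), g(0, pair(b, b))), pair(pair(b, 0), pair(0, 0))), pair(pair(g(pair(b, 0), 0), g(g(0, pair(pair(0, b), b)), pair(pair(b, b), 0))), pair(b, 0)))   [R1 at 1.1.2]
3. pair(pair(pair(pair(b, 0), g(0, pair(b, b))), pair(pair(b, 0), pair(0, 0))), pair(pair(g(pair(b, 0), 0), g(g(0, pair(pair(0, b), b)), pair(pair(b, b), 0))), pair(b, 0)))  →  pair(pair(pair(pair(b, 0), pair(b, 0)), pair(pair(b, 0), pair(0, 0))), pair(pair(g(pair(b, 0), 0), g(g(0, pair(pair(0, b), b)), pair(pair(b, b), 0))), pair(b, 0)))   [R2 at 1.1.2]
4. pair(pair(pair(pair(b, 0), pair(b, 0)), pair(pair(b, 0), pair(0, 0))), pair(pair(g(pair(b, 0), 0), g(g(0, pair(pair(0, b), b)), pair(pair(b, b), 0))), pair(b, 0)))  →  pair(pair(pair(pair(b, 0), pair(b, 0)), pair(pair(b, 0), pair(0, 0))), pair(pair(pair(b, 0), g(g(0, pair(pair(0, b), b)), pair(pair(b, b), 0))), pair(b, 0)))   [R1 at 2.1.1]
5. pair(pair(pair(pair(b, 0), pair(b, 0)), pair(pair(b, 0), pair(0, 0))), pair(pair(pair(b, 0), g(g(0, pair(pair(0, b), b)), pair(pair(b, b), 0))), pair(b, 0)))  →  pair(pair(pair(pair(b, 0), pair(b, 0)), pair(pair(b, 0), pair(0, 0))), pair(pair(pair(b, 0), g(pair(b, 0), pair(pair(b, b), 0))), pair(b, 0)))   [R2 at 2.1.2.1]
6. pair(pair(pair(pair(b, 0), pair(b, 0)), pair(pair(b, 0), pair(0, 0))), pair(pair(pair(b, 0), g(pair(b, 0), pair(pair(b, b), 0))), pair(b, 0)))  →  pair(pair(pair(pair(b, 0), pair(b, 0)), pair(pair(b, 0), pair(0, 0))), pair(pair(pair(b, 0), pair(b, b)), pair(b, 0)))   [R4 at 2.1.2]

pair(pair(pair(pair(b, 0), pair(b, 0)), pair(pair(b, 0), pair(0, 0))), pair(pair(pair(b, 0), pair(b, b)), pair(b, 0)))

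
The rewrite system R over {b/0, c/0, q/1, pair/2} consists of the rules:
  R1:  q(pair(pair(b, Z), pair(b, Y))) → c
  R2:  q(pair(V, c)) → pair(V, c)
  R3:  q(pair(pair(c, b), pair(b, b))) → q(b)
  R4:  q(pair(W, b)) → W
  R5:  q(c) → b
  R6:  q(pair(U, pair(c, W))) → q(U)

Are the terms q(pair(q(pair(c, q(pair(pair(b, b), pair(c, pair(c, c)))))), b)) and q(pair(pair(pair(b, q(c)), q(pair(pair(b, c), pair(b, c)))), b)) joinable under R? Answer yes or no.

no — NF(t₁) = c, NF(t₂) = pair(pair(b, b), c)

Reduce t₁ = q(pair(q(pair(c, q(pair(pair(b, b), pair(c, pair(c, c)))))), b)):
1. q(pair(q(pair(c, q(pair(pair(b, b), pair(c, pair(c, c)))))), b))  →  q(pair(c, q(pair(pair(b, b), pair(c, pair(c, c))))))   [R4 at ε]
2. q(pair(c, q(pair(pair(b, b), pair(c, pair(c, c))))))  →  q(pair(c, q(pair(b, b))))   [R6 at 1.2]
3. q(pair(c, q(pair(b, b))))  →  q(pair(c, b))   [R4 at 1.2]
4. q(pair(c, b))  →  c   [R4 at ε]

Reduce t₂ = q(pair(pair(pair(b, q(c)), q(pair(pair(b, c), pair(b, c)))), b)):
1. q(pair(pair(pair(b, q(c)), q(pair(pair(b, c), pair(b, c)))), b))  →  pair(pair(b, q(c)), q(pair(pair(b, c), pair(b, c))))   [R4 at ε]
2. pair(pair(b, q(c)), q(pair(pair(b, c), pair(b, c))))  →  pair(pair(b, b), q(pair(pair(b, c), pair(b, c))))   [R5 at 1.2]
3. pair(pair(b, b), q(pair(pair(b, c), pair(b, c))))  →  pair(pair(b, b), c)   [R1 at 2]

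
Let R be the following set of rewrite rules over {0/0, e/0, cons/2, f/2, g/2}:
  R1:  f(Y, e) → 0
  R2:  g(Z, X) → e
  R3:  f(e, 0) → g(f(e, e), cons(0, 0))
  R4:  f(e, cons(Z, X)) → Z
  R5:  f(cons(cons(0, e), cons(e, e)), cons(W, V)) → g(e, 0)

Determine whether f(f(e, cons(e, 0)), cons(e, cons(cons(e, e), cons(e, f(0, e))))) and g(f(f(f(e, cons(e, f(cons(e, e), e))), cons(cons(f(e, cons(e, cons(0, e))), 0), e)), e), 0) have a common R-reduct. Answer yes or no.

Reduce t₁ = f(f(e, cons(e, 0)), cons(e, cons(cons(e, e), cons(e, f(0, e))))):
1. f(f(e, cons(e, 0)), cons(e, cons(cons(e, e), cons(e, f(0, e)))))  →  f(e, cons(e, cons(cons(e, e), cons(e, f(0, e)))))   [R4 at 1]
2. f(e, cons(e, cons(cons(e, e), cons(e, f(0, e)))))  →  e   [R4 at ε]

Reduce t₂ = g(f(f(f(e, cons(e, f(cons(e, e), e))), cons(cons(f(e, cons(e, cons(0, e))), 0), e)), e), 0):
1. g(f(f(f(e, cons(e, f(cons(e, e), e))), cons(cons(f(e, cons(e, cons(0, e))), 0), e)), e), 0)  →  e   [R2 at ε]

yes — NF(t₁) = e, NF(t₂) = e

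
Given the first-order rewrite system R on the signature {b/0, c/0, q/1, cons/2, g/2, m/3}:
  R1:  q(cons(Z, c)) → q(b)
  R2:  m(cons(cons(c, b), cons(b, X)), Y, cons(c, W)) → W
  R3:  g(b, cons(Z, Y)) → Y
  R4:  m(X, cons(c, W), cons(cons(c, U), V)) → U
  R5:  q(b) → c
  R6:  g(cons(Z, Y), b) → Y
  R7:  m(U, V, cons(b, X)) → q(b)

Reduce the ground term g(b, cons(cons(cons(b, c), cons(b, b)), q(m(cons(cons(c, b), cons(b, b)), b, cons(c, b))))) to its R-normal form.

1. g(b, cons(cons(cons(b, c), cons(b, b)), q(m(cons(cons(c, b), cons(b, b)), b, cons(c, b)))))  →  q(m(cons(cons(c, b), cons(b, b)), b, cons(c, b)))   [R3 at ε]
2. q(m(cons(cons(c, b), cons(b, b)), b, cons(c, b)))  →  q(b)   [R2 at 1]
3. q(b)  →  c   [R5 at ε]

c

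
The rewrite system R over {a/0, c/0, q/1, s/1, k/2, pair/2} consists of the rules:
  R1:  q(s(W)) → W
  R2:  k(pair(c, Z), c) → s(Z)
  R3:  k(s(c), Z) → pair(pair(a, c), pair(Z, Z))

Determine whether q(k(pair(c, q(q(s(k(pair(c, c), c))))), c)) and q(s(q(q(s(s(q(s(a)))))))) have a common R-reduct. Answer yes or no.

Reduce t₁ = q(k(pair(c, q(q(s(k(pair(c, c), c))))), c)):
1. q(k(pair(c, q(q(s(k(pair(c, c), c))))), c))  →  q(s(q(q(s(k(pair(c, c), c))))))   [R2 at 1]
2. q(s(q(q(s(k(pair(c, c), c))))))  →  q(q(s(k(pair(c, c), c))))   [R1 at ε]
3. q(q(s(k(pair(c, c), c))))  →  q(k(pair(c, c), c))   [R1 at 1]
4. q(k(pair(c, c), c))  →  q(s(c))   [R2 at 1]
5. q(s(c))  →  c   [R1 at ε]

Reduce t₂ = q(s(q(q(s(s(q(s(a)))))))):
1. q(s(q(q(s(s(q(s(a))))))))  →  q(q(s(s(q(s(a))))))   [R1 at ε]
2. q(q(s(s(q(s(a))))))  →  q(s(q(s(a))))   [R1 at 1]
3. q(s(q(s(a))))  →  q(s(a))   [R1 at ε]
4. q(s(a))  →  a   [R1 at ε]

no — NF(t₁) = c, NF(t₂) = a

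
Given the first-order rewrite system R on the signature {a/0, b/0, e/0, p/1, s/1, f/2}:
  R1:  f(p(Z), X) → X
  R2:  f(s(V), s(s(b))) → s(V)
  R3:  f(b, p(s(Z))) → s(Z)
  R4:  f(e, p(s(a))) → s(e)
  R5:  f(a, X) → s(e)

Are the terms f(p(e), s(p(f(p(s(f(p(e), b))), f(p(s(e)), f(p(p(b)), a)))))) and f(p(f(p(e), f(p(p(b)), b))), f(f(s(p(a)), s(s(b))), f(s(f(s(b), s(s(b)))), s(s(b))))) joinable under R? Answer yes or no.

Reduce t₁ = f(p(e), s(p(f(p(s(f(p(e), b))), f(p(s(e)), f(p(p(b)), a)))))):
1. f(p(e), s(p(f(p(s(f(p(e), b))), f(p(s(e)), f(p(p(b)), a))))))  →  s(p(f(p(s(f(p(e), b))), f(p(s(e)), f(p(p(b)), a)))))   [R1 at ε]
2. s(p(f(p(s(f(p(e), b))), f(p(s(e)), f(p(p(b)), a)))))  →  s(p(f(p(s(e)), f(p(p(b)), a))))   [R1 at 1.1]
3. s(p(f(p(s(e)), f(p(p(b)), a))))  →  s(p(f(p(p(b)), a)))   [R1 at 1.1]
4. s(p(f(p(p(b)), a)))  →  s(p(a))   [R1 at 1.1]

Reduce t₂ = f(p(f(p(e), f(p(p(b)), b))), f(f(s(p(a)), s(s(b))), f(s(f(s(b), s(s(b)))), s(s(b))))):
1. f(p(f(p(e), f(p(p(b)), b))), f(f(s(p(a)), s(s(b))), f(s(f(s(b), s(s(b)))), s(s(b)))))  →  f(f(s(p(a)), s(s(b))), f(s(f(s(b), s(s(b)))), s(s(b))))   [R1 at ε]
2. f(f(s(p(a)), s(s(b))), f(s(f(s(b), s(s(b)))), s(s(b))))  →  f(s(p(a)), f(s(f(s(b), s(s(b)))), s(s(b))))   [R2 at 1]
3. f(s(p(a)), f(s(f(s(b), s(s(b)))), s(s(b))))  →  f(s(p(a)), s(f(s(b), s(s(b)))))   [R2 at 2]
4. f(s(p(a)), s(f(s(b), s(s(b)))))  →  f(s(p(a)), s(s(b)))   [R2 at 2.1]
5. f(s(p(a)), s(s(b)))  →  s(p(a))   [R2 at ε]

yes — NF(t₁) = s(p(a)), NF(t₂) = s(p(a))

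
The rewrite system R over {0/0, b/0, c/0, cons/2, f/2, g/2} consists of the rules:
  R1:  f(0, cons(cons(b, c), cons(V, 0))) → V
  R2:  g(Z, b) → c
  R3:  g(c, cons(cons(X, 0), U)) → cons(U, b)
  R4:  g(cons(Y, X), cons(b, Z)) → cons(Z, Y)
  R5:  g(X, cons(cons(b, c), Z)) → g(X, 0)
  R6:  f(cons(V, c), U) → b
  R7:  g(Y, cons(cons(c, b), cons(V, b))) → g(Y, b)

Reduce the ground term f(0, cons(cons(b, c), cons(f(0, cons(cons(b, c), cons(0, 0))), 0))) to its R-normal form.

0

1. f(0, cons(cons(b, c), cons(f(0, cons(cons(b, c), cons(0, 0))), 0)))  →  f(0, cons(cons(b, c), cons(0, 0)))   [R1 at ε]
2. f(0, cons(cons(b, c), cons(0, 0)))  →  0   [R1 at ε]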